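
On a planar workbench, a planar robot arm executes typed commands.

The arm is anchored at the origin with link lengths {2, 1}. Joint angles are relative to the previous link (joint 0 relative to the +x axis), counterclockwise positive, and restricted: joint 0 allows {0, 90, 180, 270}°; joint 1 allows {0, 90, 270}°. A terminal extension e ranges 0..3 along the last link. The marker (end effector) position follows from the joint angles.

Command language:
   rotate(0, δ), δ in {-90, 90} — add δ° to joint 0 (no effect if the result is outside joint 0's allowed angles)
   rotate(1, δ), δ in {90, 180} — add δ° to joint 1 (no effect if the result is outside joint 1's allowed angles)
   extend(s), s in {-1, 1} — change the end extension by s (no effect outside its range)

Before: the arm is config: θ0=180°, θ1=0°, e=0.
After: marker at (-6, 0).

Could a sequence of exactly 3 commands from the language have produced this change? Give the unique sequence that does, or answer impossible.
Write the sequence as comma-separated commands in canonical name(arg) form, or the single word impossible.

start: config: θ0=180°, θ1=0°, e=0
t=1 extend(1) ⇒ config: θ0=180°, θ1=0°, e=1
t=2 extend(1) ⇒ config: θ0=180°, θ1=0°, e=2
t=3 extend(1) ⇒ config: θ0=180°, θ1=0°, e=3
no rival 3-sequence matches.

extend(1), extend(1), extend(1)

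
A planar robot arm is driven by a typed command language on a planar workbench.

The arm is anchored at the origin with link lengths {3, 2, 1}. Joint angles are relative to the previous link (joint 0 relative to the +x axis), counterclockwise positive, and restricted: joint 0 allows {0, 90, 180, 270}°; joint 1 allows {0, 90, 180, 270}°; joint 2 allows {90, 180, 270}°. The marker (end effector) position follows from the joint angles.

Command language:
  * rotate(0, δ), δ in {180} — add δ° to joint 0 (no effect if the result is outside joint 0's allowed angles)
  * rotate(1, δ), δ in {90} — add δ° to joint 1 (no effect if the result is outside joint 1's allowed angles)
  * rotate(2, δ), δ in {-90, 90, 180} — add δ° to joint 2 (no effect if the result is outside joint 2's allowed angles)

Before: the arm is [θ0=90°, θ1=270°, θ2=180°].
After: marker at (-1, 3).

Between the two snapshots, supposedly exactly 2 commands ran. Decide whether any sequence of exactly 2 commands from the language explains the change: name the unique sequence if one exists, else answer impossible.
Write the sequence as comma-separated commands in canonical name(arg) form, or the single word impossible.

rotate(1, 90), rotate(1, 90)

start: [θ0=90°, θ1=270°, θ2=180°]
t=1 rotate(1, 90) ⇒ [θ0=90°, θ1=0°, θ2=180°]
t=2 rotate(1, 90) ⇒ [θ0=90°, θ1=90°, θ2=180°]
no rival 2-sequence matches.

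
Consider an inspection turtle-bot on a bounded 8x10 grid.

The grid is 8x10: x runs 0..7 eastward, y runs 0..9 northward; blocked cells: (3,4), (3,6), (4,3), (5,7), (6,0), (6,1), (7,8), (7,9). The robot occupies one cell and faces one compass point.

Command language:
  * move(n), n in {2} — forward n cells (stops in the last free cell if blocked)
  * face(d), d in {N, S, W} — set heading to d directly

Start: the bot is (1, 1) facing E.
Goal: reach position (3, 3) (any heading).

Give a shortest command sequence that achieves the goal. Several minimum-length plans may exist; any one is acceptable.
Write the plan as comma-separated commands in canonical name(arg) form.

t0: (1, 1) facing E
t=1 move(2) ⇒ (3, 1) facing E
t=2 face(N) ⇒ (3, 1) facing N
t=3 move(2) ⇒ (3, 3) facing N
nothing shorter than 3 reaches the goal.

move(2), face(N), move(2)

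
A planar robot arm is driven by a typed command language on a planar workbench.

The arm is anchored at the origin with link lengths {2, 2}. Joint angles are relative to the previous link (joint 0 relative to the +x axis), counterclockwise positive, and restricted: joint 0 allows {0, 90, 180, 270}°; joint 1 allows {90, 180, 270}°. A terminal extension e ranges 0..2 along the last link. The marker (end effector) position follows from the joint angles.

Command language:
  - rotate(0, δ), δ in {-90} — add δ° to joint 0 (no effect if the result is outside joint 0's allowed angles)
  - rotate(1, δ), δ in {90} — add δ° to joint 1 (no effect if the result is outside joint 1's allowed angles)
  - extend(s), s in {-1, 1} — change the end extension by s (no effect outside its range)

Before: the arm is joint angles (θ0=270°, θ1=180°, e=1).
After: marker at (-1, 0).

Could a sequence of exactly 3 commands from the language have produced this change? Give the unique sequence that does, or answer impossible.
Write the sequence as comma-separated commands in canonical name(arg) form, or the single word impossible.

t0: joint angles (θ0=270°, θ1=180°, e=1)
[1] after rotate(0, -90): joint angles (θ0=180°, θ1=180°, e=1)
[2] after rotate(0, -90): joint angles (θ0=90°, θ1=180°, e=1)
[3] after rotate(0, -90): joint angles (θ0=0°, θ1=180°, e=1)
all 64 alternatives checked — unique.

rotate(0, -90), rotate(0, -90), rotate(0, -90)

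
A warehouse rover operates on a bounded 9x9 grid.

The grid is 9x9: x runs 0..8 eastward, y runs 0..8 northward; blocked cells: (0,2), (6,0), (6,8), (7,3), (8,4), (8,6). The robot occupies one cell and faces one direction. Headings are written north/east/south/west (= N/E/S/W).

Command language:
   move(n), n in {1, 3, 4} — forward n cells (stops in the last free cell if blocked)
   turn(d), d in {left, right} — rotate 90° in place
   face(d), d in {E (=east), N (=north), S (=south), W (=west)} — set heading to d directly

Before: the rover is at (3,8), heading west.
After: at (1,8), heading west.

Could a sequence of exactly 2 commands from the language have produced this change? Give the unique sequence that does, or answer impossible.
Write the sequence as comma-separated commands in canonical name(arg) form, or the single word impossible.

move(1), move(1)

key: still facing W at the end — nothing in the sequence rotates
from: at (3,8), heading west
t=1 move(1) ⇒ at (2,8), heading west
t=2 move(1) ⇒ at (1,8), heading west
uniquely the one of 81 2-step routes that fits.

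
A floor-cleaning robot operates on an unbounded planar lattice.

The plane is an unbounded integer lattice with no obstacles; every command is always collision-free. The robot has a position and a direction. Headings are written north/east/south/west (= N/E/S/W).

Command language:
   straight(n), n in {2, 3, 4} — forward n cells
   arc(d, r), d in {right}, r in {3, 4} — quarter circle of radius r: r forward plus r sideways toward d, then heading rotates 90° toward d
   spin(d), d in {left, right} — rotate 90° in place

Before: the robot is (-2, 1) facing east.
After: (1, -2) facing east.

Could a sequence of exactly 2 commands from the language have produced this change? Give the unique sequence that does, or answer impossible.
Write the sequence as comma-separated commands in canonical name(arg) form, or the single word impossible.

key: running spin(left) before arc(right, 3) would end elsewhere — order is forced
initial: (-2, 1) facing east
1. arc(right, 3) → (1, -2) facing south
2. spin(left) → (1, -2) facing east
all 49 alternatives checked — unique.

arc(right, 3), spin(left)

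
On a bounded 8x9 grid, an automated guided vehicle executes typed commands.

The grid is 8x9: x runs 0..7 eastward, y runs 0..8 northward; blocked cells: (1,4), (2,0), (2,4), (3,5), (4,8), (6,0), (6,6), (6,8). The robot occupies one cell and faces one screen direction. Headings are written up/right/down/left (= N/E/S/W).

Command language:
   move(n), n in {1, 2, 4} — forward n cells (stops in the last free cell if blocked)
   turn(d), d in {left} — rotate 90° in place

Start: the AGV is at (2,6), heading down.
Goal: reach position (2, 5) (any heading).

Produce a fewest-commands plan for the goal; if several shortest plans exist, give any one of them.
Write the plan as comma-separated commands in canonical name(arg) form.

begin: at (2,6), heading down
1. move(4) → at (2,5), heading down
nothing shorter than 1 reaches the goal.

move(4)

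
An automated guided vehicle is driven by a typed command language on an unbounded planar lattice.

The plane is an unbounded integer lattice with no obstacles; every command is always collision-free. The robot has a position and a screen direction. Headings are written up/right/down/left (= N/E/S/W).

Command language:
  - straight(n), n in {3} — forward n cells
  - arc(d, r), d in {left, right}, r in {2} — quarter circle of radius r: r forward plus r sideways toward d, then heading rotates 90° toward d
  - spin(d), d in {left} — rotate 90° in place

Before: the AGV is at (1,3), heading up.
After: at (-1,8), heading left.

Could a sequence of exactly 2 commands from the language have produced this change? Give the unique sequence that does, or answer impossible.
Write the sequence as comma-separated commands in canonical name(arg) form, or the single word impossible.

straight(3), arc(left, 2)

key: cell and facing (now W) both changed — the 2 commands mix motion and turning
start: at (1,3), heading up
1. straight(3) → at (1,6), heading up
2. arc(left, 2) → at (-1,8), heading left
all 16 alternatives checked — unique.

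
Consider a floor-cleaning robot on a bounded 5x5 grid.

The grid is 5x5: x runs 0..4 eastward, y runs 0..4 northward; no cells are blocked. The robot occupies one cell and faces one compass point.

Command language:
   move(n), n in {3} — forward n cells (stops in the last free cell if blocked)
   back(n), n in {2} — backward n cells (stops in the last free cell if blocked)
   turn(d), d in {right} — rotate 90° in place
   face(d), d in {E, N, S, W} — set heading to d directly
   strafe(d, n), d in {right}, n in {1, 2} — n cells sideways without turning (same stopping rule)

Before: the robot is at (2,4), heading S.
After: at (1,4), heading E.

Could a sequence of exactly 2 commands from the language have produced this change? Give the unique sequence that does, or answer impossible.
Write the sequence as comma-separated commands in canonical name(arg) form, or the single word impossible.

key: order matters: swapping strafe(right, 1) and face(E) lands elsewhere
t0: at (2,4), heading S
step 1 (strafe(right, 1)): at (1,4), heading S
step 2 (face(E)): at (1,4), heading E
uniquely the one of 81 2-step routes that fits.

strafe(right, 1), face(E)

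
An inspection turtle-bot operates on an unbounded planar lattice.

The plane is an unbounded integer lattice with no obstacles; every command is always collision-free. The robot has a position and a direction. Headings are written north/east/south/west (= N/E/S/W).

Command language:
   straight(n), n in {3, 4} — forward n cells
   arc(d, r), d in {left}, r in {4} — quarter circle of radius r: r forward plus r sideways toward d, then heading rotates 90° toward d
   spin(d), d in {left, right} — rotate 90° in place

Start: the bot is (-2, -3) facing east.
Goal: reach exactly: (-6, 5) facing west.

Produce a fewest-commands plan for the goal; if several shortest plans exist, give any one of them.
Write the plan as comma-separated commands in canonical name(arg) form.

arc(left, 4), arc(left, 4), straight(4)

begin: (-2, -3) facing east
t=1 arc(left, 4) ⇒ (2, 1) facing north
t=2 arc(left, 4) ⇒ (-2, 5) facing west
t=3 straight(4) ⇒ (-6, 5) facing west
shorter routes all fall short; 3 is best.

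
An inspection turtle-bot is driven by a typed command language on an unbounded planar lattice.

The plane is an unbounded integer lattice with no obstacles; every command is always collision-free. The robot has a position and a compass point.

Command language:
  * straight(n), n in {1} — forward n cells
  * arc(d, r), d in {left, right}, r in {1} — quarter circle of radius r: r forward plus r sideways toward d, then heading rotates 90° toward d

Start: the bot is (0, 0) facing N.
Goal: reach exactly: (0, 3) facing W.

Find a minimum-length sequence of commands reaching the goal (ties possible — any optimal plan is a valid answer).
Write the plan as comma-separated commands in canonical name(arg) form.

arc(right, 1), arc(left, 1), arc(left, 1), straight(1)

start: (0, 0) facing N
t=1 arc(right, 1) ⇒ (1, 1) facing E
t=2 arc(left, 1) ⇒ (2, 2) facing N
t=3 arc(left, 1) ⇒ (1, 3) facing W
t=4 straight(1) ⇒ (0, 3) facing W
no 3-step plan works, so 4 is optimal.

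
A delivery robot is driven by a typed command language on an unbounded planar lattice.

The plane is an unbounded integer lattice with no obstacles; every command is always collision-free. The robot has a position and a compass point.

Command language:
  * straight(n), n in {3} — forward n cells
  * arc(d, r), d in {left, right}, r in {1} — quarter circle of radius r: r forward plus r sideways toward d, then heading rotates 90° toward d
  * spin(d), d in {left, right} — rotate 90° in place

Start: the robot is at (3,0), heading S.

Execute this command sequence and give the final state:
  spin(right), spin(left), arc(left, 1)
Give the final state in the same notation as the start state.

at (4,-1), heading E

start: at (3,0), heading S
step 1 (spin(right)): at (3,0), heading W
step 2 (spin(left)): at (3,0), heading S
step 3 (arc(left, 1)): at (4,-1), heading E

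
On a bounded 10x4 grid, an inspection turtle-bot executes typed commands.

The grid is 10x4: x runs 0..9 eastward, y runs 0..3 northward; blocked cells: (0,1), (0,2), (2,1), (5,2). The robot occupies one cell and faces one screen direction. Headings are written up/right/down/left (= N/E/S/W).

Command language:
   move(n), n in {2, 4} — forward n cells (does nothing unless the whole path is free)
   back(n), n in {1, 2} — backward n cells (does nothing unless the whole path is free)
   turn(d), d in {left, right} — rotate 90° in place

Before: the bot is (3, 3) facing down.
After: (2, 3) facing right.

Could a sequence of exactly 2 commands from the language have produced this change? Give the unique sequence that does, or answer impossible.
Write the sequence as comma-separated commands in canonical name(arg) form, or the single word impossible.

turn(left), back(1)

key: cell and facing (now E) both changed — the 2 commands mix motion and turning
initial: (3, 3) facing down
1. turn(left) → (3, 3) facing right
2. back(1) → (2, 3) facing right
uniquely the one of 36 2-step routes that fits.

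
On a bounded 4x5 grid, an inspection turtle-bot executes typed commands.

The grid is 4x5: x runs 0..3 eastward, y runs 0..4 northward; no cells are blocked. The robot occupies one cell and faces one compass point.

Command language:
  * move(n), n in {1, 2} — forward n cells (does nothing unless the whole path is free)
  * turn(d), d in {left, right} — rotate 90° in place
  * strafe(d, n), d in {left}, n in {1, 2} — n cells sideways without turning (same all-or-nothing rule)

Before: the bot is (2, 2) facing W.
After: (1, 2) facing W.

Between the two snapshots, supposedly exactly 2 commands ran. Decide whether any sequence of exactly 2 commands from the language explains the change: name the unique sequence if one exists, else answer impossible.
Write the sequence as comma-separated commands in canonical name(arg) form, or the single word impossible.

move(1), move(2)

key: move(2) would leave the grid, so it does nothing
begin: (2, 2) facing W
t=1 move(1) ⇒ (1, 2) facing W
t=2 move(2) ⇒ (1, 2) facing W
all 36 alternatives checked — unique.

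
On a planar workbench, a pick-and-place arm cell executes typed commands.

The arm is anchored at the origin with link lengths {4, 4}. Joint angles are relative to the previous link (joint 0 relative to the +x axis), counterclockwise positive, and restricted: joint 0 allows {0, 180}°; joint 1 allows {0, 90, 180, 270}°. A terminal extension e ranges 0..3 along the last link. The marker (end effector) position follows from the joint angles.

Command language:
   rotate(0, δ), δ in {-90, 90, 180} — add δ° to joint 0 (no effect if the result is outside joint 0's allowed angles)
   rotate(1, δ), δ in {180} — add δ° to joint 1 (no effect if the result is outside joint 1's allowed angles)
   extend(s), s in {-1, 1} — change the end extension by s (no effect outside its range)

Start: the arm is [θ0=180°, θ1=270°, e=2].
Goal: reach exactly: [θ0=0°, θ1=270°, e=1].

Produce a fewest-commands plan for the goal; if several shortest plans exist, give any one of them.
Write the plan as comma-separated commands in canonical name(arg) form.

t0: [θ0=180°, θ1=270°, e=2]
[1] after rotate(0, 180): [θ0=0°, θ1=270°, e=2]
[2] after extend(-1): [θ0=0°, θ1=270°, e=1]
nothing shorter than 2 reaches the goal.

rotate(0, 180), extend(-1)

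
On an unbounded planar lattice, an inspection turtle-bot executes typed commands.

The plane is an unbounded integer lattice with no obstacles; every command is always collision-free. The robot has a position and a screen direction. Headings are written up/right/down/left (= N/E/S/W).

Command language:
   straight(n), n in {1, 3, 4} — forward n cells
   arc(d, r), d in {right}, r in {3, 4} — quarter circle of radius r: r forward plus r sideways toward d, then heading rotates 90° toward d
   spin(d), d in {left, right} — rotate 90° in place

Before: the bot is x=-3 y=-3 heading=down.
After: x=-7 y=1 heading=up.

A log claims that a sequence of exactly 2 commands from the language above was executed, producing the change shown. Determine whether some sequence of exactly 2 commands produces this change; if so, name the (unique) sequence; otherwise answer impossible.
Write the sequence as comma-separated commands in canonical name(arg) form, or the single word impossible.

key: cell and facing (now N) both changed — the 2 commands mix motion and turning
begin: x=-3 y=-3 heading=down
1. spin(right) → x=-3 y=-3 heading=left
2. arc(right, 4) → x=-7 y=1 heading=up
all 49 alternatives checked — unique.

spin(right), arc(right, 4)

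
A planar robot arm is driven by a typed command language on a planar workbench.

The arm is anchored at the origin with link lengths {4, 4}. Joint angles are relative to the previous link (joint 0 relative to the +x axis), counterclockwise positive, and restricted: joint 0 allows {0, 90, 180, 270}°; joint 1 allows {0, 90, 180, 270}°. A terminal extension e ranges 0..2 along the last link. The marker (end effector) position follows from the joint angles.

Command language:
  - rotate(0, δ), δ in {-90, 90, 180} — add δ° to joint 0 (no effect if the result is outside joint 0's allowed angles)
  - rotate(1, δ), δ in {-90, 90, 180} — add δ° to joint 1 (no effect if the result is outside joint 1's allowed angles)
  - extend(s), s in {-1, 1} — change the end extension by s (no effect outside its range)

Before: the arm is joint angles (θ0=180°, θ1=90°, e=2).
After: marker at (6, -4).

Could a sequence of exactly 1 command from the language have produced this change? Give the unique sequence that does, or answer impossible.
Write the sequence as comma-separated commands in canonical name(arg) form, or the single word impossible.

rotate(0, 90)

initial: joint angles (θ0=180°, θ1=90°, e=2)
t=1 rotate(0, 90) ⇒ joint angles (θ0=270°, θ1=90°, e=2)
no rival 1-sequence matches.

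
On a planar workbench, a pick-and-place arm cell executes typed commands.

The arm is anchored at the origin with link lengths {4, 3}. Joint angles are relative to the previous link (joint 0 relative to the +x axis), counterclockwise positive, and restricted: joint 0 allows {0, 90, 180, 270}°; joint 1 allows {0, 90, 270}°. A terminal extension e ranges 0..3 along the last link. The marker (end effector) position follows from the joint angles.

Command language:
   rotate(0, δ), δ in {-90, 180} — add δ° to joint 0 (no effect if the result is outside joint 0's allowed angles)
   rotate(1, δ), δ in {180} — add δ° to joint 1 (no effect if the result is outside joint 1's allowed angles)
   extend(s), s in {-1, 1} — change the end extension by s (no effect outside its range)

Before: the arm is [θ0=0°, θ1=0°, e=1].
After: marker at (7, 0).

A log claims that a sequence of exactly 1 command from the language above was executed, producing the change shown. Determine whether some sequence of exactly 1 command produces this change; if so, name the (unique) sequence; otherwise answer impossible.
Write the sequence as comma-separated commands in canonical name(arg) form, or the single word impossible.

start: [θ0=0°, θ1=0°, e=1]
1. extend(-1) → [θ0=0°, θ1=0°, e=0]
uniquely the one of 5 1-step routes that fits.

extend(-1)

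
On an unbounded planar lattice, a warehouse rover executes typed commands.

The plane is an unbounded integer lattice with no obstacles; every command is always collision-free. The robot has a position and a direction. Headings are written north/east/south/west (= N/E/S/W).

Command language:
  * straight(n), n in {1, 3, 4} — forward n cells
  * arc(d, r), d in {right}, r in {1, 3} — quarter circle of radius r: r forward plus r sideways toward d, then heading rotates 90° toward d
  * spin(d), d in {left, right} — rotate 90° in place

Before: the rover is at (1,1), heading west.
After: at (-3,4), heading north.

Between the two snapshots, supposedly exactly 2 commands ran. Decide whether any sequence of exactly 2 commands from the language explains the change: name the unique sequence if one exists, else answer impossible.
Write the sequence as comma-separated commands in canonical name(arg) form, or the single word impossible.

straight(1), arc(right, 3)

key: order matters: swapping straight(1) and arc(right, 3) lands elsewhere
start: at (1,1), heading west
[1] after straight(1): at (0,1), heading west
[2] after arc(right, 3): at (-3,4), heading north
no other 2-command option fits: unique.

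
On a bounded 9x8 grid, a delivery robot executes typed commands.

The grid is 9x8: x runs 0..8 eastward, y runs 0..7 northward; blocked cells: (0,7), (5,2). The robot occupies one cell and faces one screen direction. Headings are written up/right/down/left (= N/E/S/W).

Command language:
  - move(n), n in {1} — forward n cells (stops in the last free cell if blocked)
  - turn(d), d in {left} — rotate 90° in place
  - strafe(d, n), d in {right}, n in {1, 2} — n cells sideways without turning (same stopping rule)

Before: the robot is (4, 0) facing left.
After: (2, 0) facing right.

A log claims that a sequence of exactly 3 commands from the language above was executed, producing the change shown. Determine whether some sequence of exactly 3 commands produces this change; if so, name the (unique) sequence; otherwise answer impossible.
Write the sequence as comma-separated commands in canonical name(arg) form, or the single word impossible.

turn(left), strafe(right, 2), turn(left)

key: cell and facing (now E) both changed — the 3 commands mix motion and turning
from: (4, 0) facing left
1. turn(left) → (4, 0) facing down
2. strafe(right, 2) → (2, 0) facing down
3. turn(left) → (2, 0) facing right
no other 3-command option fits: unique.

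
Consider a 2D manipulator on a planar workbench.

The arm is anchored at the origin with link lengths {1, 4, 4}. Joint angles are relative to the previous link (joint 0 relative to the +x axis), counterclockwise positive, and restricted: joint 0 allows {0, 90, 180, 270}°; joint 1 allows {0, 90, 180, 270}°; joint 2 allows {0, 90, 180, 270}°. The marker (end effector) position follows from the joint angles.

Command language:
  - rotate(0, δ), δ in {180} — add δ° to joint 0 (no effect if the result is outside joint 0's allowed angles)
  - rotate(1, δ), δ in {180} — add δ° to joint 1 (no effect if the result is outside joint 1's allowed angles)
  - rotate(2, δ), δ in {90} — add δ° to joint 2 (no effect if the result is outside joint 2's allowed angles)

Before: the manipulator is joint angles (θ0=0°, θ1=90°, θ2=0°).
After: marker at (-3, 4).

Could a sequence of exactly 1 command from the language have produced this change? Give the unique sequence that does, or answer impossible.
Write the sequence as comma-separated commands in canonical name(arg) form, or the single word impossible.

rotate(2, 90)

from: joint angles (θ0=0°, θ1=90°, θ2=0°)
1. rotate(2, 90) → joint angles (θ0=0°, θ1=90°, θ2=90°)
uniquely the one of 3 1-step routes that fits.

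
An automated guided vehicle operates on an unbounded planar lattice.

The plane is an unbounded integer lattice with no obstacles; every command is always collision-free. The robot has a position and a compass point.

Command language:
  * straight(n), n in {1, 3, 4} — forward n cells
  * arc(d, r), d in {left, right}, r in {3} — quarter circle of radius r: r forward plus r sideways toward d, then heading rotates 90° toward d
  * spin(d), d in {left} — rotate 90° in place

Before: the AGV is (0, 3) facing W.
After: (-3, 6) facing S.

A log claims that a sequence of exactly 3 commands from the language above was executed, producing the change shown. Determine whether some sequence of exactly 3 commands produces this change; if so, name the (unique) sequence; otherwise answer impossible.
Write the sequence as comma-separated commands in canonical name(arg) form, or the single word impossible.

arc(right, 3), spin(left), spin(left)

key: position moved to (-3,6) AND the heading swung to S — translation plus rotation needed
initial: (0, 3) facing W
1. arc(right, 3) → (-3, 6) facing N
2. spin(left) → (-3, 6) facing W
3. spin(left) → (-3, 6) facing S
all 216 alternatives checked — unique.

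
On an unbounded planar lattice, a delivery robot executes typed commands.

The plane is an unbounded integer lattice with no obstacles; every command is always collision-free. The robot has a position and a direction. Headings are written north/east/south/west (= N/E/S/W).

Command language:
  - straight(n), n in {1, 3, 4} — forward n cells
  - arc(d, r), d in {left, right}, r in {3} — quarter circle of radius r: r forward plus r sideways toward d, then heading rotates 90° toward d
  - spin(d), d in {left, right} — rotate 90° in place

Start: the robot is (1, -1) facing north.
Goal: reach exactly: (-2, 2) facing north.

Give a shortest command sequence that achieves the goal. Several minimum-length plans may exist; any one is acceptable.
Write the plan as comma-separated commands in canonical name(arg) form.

spin(left), arc(right, 3)

t0: (1, -1) facing north
1. spin(left) → (1, -1) facing west
2. arc(right, 3) → (-2, 2) facing north
nothing shorter than 2 reaches the goal.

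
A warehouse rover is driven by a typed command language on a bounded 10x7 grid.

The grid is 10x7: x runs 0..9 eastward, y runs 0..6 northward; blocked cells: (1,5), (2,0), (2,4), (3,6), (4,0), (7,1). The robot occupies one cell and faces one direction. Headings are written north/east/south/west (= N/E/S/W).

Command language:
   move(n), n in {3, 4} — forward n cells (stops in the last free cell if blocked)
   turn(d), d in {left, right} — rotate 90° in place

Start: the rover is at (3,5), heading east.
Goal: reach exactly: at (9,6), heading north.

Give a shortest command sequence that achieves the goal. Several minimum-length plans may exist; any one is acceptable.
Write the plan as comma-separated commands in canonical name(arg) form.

move(3), move(3), turn(left), move(3)

t0: at (3,5), heading east
[1] after move(3): at (6,5), heading east
[2] after move(3): at (9,5), heading east
[3] after turn(left): at (9,5), heading north
[4] after move(3): at (9,6), heading north
shorter routes all fall short; 4 is best.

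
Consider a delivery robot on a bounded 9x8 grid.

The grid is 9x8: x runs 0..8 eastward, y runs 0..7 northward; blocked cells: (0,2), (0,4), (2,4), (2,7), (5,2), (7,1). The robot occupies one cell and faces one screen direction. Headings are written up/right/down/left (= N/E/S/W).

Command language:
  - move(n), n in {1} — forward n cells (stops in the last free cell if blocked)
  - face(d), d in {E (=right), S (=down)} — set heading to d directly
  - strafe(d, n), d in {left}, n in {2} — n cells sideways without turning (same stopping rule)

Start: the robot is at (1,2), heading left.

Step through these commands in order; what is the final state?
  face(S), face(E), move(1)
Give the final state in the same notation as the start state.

initial: at (1,2), heading left
step 1 (face(S)): at (1,2), heading down
step 2 (face(E)): at (1,2), heading right
step 3 (move(1)): at (2,2), heading right

at (2,2), heading right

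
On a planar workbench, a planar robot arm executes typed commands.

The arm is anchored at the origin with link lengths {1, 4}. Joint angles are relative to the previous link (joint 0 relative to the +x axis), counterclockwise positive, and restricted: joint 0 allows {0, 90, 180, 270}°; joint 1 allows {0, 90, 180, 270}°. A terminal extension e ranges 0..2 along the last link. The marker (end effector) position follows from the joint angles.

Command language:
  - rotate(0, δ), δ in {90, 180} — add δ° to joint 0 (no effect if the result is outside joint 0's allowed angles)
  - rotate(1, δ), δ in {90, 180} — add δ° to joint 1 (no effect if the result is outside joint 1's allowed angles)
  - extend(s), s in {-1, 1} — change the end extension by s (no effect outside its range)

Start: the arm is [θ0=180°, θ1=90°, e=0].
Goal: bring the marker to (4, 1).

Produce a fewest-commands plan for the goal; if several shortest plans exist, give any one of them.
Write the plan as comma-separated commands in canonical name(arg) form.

begin: [θ0=180°, θ1=90°, e=0]
step 1 (rotate(1, 180)): [θ0=180°, θ1=270°, e=0]
step 2 (rotate(0, 180)): [θ0=0°, θ1=270°, e=0]
step 3 (rotate(0, 90)): [θ0=90°, θ1=270°, e=0]
no 2-step plan works, so 3 is optimal.

rotate(1, 180), rotate(0, 180), rotate(0, 90)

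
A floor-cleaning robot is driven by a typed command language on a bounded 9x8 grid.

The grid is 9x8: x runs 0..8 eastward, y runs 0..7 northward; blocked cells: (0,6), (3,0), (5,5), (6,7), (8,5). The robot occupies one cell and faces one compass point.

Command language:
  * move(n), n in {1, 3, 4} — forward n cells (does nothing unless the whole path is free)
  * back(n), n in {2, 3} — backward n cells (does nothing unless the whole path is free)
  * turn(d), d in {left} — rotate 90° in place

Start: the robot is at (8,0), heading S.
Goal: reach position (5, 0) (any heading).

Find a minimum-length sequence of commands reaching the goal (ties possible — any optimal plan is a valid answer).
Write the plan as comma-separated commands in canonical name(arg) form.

start: at (8,0), heading S
t=1 turn(left) ⇒ at (8,0), heading E
t=2 back(3) ⇒ at (5,0), heading E
nothing shorter than 2 reaches the goal.

turn(left), back(3)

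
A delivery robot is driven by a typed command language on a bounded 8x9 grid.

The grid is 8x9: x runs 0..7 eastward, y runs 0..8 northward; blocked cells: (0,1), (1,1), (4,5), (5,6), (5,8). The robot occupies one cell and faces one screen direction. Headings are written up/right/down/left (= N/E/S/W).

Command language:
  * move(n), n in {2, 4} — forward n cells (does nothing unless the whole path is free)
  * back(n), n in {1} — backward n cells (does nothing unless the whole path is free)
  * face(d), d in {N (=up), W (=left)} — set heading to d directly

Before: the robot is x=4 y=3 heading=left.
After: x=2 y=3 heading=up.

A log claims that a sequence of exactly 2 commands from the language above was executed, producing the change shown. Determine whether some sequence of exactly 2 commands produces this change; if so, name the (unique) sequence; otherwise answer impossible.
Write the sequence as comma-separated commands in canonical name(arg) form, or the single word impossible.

key: cell and facing (now N) both changed — the 2 commands mix motion and turning
begin: x=4 y=3 heading=left
t=1 move(2) ⇒ x=2 y=3 heading=left
t=2 face(N) ⇒ x=2 y=3 heading=up
no other 2-command option fits: unique.

move(2), face(N)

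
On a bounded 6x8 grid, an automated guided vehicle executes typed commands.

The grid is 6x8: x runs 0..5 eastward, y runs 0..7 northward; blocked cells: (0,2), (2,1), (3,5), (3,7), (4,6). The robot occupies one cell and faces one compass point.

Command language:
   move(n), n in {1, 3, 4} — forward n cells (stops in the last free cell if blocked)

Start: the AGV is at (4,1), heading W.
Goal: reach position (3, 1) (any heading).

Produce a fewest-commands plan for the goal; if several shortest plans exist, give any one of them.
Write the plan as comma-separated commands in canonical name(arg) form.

move(3)

start: at (4,1), heading W
step 1 (move(3)): at (3,1), heading W
minimal: 1 command(s), checked below 1.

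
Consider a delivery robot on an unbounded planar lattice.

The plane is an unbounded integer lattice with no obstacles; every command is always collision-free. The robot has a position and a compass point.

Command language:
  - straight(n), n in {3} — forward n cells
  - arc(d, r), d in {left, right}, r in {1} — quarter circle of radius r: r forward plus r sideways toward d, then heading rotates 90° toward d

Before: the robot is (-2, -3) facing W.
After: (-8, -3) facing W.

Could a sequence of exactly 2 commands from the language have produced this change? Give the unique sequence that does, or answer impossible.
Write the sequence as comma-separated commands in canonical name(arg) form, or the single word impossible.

key: still facing W at the end — nothing in the sequence rotates
begin: (-2, -3) facing W
1. straight(3) → (-5, -3) facing W
2. straight(3) → (-8, -3) facing W
no rival 2-sequence matches.

straight(3), straight(3)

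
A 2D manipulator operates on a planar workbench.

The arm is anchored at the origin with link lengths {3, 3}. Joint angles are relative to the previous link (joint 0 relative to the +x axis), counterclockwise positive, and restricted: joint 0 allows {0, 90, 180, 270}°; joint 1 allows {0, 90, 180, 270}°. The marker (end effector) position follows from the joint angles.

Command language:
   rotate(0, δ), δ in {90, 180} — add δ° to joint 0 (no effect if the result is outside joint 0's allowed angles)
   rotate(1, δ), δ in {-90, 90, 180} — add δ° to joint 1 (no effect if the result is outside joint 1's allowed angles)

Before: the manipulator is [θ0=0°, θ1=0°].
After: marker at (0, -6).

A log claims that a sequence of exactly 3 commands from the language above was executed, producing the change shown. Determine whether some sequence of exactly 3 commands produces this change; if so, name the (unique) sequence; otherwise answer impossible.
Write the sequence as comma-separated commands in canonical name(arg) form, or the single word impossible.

t0: [θ0=0°, θ1=0°]
[1] after rotate(0, 90): [θ0=90°, θ1=0°]
[2] after rotate(0, 90): [θ0=180°, θ1=0°]
[3] after rotate(0, 90): [θ0=270°, θ1=0°]
no rival 3-sequence matches.

rotate(0, 90), rotate(0, 90), rotate(0, 90)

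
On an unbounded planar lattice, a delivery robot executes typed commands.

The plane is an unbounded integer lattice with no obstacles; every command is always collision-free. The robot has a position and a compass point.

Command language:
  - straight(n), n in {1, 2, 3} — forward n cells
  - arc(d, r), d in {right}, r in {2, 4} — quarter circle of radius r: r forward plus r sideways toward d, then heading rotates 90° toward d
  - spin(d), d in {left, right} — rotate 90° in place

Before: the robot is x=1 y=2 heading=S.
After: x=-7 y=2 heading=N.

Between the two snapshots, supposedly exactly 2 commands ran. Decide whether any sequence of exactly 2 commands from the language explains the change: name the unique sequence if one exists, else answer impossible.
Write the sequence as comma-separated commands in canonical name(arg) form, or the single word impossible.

arc(right, 4), arc(right, 4)

key: position moved to (-7,2) AND the heading swung to N — translation plus rotation needed
t0: x=1 y=2 heading=S
[1] after arc(right, 4): x=-3 y=-2 heading=W
[2] after arc(right, 4): x=-7 y=2 heading=N
uniquely the one of 49 2-step routes that fits.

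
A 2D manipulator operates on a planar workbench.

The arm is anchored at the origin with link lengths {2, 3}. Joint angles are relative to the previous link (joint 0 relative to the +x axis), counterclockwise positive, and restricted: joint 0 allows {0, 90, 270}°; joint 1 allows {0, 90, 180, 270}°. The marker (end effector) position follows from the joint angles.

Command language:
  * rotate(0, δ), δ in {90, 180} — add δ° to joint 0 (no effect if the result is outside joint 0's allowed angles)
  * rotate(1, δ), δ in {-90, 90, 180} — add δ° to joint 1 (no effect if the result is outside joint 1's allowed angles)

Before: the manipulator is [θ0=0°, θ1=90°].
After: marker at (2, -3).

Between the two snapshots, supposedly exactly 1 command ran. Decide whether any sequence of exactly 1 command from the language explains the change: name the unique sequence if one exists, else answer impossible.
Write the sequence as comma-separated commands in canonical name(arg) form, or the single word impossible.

rotate(1, 180)

t0: [θ0=0°, θ1=90°]
t=1 rotate(1, 180) ⇒ [θ0=0°, θ1=270°]
all 5 alternatives checked — unique.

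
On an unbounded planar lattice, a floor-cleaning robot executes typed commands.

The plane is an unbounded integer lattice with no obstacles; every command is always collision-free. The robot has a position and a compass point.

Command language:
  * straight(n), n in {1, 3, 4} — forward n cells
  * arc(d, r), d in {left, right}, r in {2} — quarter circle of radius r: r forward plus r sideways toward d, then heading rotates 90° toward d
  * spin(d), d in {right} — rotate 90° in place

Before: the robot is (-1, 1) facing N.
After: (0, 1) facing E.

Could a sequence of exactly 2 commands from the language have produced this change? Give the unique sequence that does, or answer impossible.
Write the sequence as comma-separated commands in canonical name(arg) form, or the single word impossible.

spin(right), straight(1)

key: order matters: swapping spin(right) and straight(1) lands elsewhere
begin: (-1, 1) facing N
step 1 (spin(right)): (-1, 1) facing E
step 2 (straight(1)): (0, 1) facing E
all 36 alternatives checked — unique.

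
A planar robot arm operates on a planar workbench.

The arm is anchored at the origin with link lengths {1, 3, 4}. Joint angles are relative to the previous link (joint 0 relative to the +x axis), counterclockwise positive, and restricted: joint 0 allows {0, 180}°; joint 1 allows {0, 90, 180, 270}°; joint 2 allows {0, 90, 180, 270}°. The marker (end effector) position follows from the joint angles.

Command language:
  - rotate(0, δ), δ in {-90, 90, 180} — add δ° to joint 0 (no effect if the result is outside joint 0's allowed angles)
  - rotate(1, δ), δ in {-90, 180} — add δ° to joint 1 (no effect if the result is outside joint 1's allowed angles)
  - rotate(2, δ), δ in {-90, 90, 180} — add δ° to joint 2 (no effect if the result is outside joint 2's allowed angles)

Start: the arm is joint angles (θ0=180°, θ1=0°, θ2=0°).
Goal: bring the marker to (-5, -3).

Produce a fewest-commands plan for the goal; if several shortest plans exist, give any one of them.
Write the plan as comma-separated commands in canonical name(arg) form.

rotate(2, -90), rotate(1, -90), rotate(1, 180)

initial: joint angles (θ0=180°, θ1=0°, θ2=0°)
step 1 (rotate(2, -90)): joint angles (θ0=180°, θ1=0°, θ2=270°)
step 2 (rotate(1, -90)): joint angles (θ0=180°, θ1=270°, θ2=270°)
step 3 (rotate(1, 180)): joint angles (θ0=180°, θ1=90°, θ2=270°)
no 2-step plan works, so 3 is optimal.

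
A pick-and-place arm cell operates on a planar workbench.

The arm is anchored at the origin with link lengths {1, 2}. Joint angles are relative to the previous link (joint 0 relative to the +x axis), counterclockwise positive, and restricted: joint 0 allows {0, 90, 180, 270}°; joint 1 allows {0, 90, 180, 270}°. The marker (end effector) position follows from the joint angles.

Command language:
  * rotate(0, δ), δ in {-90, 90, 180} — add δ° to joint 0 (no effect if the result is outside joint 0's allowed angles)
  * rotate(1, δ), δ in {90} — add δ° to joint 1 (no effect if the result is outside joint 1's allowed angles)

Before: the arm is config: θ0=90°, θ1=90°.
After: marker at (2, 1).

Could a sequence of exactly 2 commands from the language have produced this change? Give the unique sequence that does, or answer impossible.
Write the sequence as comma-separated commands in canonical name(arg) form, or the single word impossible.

t0: config: θ0=90°, θ1=90°
t=1 rotate(1, 90) ⇒ config: θ0=90°, θ1=180°
t=2 rotate(1, 90) ⇒ config: θ0=90°, θ1=270°
no other 2-command option fits: unique.

rotate(1, 90), rotate(1, 90)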